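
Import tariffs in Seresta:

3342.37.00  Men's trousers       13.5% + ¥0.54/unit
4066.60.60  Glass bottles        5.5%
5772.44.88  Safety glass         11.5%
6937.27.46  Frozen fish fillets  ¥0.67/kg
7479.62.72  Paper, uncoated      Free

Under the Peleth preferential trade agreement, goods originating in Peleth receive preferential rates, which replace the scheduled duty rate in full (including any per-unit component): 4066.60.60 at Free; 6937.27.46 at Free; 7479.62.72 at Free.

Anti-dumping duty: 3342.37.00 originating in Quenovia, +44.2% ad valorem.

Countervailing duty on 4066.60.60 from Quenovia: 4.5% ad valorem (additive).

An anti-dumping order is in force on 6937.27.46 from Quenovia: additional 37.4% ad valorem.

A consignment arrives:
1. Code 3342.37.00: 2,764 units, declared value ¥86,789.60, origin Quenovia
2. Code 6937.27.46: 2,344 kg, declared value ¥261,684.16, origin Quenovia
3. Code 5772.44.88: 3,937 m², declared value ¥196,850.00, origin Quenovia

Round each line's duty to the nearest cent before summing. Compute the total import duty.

¥173,648.27

Line 1 (3342.37.00, Quenovia, 2,764 units, ¥86,789.60):
Base rate for 3342.37.00 is 13.5% + ¥0.54/unit.
Additional duty on 3342.37.00 from Quenovia: +44.2%. Applied ad valorem rate: 13.5% + 44.2% = 57.7%.
Duty = ¥86,789.60 × 57.7% + 2,764 × ¥0.54 = ¥51,570.16.
Line 2 (6937.27.46, Quenovia, 2,344 kg, ¥261,684.16):
Base rate for 6937.27.46 is ¥0.67/kg.
6937.27.46 has an FTA preferential rate, but origin Quenovia is not Peleth; base rate stands.
Additional duty on 6937.27.46 from Quenovia: +37.4% ad valorem. Applied ad valorem rate = 37.4%.
Duty = ¥261,684.16 × 37.4% + 2,344 × ¥0.67 = ¥99,440.36.
Line 3 (5772.44.88, Quenovia, 3,937 m², ¥196,850.00):
Base rate for 5772.44.88 is 11.5%.
Duty = ¥196,850.00 × 11.5% = ¥22,637.75.
Total = ¥51,570.16 + ¥99,440.36 + ¥22,637.75 = ¥173,648.27.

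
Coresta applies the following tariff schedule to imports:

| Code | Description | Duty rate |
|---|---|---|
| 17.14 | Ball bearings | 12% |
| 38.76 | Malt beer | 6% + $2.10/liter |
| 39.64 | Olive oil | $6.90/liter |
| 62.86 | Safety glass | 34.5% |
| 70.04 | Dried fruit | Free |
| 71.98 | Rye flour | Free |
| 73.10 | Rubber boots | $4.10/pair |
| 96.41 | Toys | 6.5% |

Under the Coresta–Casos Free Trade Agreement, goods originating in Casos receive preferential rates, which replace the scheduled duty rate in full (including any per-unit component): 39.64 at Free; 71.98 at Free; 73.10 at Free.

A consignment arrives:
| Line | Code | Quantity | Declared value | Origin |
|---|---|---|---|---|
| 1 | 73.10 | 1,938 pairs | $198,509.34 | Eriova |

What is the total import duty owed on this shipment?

Line 1 (73.10, Eriova, 1,938 pairs, $198,509.34):
Base rate for 73.10 is $4.10/pair.
73.10 has an FTA preferential rate, but origin Eriova is not Casos; base rate stands.
Duty = 1,938 × $4.10 = $7,945.80.

$7,945.80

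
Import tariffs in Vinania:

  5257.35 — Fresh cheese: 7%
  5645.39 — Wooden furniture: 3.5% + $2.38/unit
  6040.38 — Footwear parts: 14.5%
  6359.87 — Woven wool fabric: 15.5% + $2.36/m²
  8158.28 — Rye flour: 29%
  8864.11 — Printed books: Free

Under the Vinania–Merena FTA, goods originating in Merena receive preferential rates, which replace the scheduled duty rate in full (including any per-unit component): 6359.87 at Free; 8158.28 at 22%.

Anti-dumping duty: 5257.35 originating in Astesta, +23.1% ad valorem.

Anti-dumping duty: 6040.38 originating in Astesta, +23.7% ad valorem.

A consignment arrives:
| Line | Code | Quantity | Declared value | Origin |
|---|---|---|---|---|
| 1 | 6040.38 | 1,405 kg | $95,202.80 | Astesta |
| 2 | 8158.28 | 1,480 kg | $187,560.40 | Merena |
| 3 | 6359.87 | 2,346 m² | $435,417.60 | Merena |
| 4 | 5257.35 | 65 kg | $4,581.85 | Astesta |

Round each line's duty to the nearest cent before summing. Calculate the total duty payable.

Line 1 (6040.38, Astesta, 1,405 kg, $95,202.80):
Base rate for 6040.38 is 14.5%.
Additional duty on 6040.38 from Astesta: +23.7%. Applied ad valorem rate: 14.5% + 23.7% = 38.2%.
Duty = $95,202.80 × 38.2% = $36,367.47.
Line 2 (8158.28, Merena, 1,480 kg, $187,560.40):
Base rate for 8158.28 is 29%.
Origin Merena qualifies under the Vinania–Merena agreement and 8158.28 is covered: preferential rate 22% applies instead.
Duty = $187,560.40 × 22% = $41,263.29.
Line 3 (6359.87, Merena, 2,346 m², $435,417.60):
Base rate for 6359.87 is 15.5% + $2.36/m².
Origin Merena qualifies under the Vinania–Merena agreement and 6359.87 is covered: preferential rate Free applies instead.
Duty = $435,417.60 × 0% = $0.00.
Line 4 (5257.35, Astesta, 65 kg, $4,581.85):
Base rate for 5257.35 is 7%.
Additional duty on 5257.35 from Astesta: +23.1%. Applied ad valorem rate: 7% + 23.1% = 30.1%.
Duty = $4,581.85 × 30.1% = $1,379.14.
Total = $36,367.47 + $41,263.29 + $0.00 + $1,379.14 = $79,009.90.

$79,009.90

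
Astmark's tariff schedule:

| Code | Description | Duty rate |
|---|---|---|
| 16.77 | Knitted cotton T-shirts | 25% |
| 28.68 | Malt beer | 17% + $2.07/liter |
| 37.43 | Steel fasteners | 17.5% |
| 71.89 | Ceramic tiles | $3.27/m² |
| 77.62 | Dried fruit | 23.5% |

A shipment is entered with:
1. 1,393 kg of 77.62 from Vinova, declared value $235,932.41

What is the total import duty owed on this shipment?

$55,444.12

Line 1 (77.62, Vinova, 1,393 kg, $235,932.41):
Base rate for 77.62 is 23.5%.
Duty = $235,932.41 × 23.5% = $55,444.12.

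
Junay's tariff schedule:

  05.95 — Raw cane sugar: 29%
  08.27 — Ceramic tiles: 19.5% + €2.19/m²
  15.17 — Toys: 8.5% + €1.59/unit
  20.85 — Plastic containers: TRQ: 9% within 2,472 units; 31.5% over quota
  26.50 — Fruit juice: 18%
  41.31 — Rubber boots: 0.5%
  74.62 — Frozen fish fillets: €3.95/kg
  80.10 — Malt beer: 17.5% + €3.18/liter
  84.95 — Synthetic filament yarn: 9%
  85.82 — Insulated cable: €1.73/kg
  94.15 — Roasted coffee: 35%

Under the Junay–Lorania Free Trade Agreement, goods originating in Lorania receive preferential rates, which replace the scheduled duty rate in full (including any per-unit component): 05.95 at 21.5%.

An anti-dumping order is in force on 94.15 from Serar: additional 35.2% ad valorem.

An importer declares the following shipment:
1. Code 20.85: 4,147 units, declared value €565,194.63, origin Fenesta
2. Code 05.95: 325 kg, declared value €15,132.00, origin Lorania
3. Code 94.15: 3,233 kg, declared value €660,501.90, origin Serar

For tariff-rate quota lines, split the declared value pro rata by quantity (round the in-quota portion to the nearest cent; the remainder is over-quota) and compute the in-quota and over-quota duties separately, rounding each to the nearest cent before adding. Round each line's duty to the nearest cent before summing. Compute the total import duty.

Line 1 (20.85, Fenesta, 4,147 units, €565,194.63):
Code 20.85 is under a tariff-rate quota (threshold 2,472 units). In-quota: 2,472 units at 9%; over-quota: 1,675 units at 31.5%.
Pro-rata value split: in-quota = €565,194.63 × 2,472/4,147 = €336,908.88; over-quota = €565,194.63 − €336,908.88 = €228,285.75.
In-quota duty = €336,908.88 × 9% = €30,321.80. Over-quota duty = €228,285.75 × 31.5% = €71,910.01.
Line duty = €30,321.80 + €71,910.01 = €102,231.81.
Line 2 (05.95, Lorania, 325 kg, €15,132.00):
Base rate for 05.95 is 29%.
Origin Lorania qualifies under the Junay–Lorania agreement and 05.95 is covered: preferential rate 21.5% applies instead.
Duty = €15,132.00 × 21.5% = €3,253.38.
Line 3 (94.15, Serar, 3,233 kg, €660,501.90):
Base rate for 94.15 is 35%.
Additional duty on 94.15 from Serar: +35.2%. Applied ad valorem rate: 35% + 35.2% = 70.2%.
Duty = €660,501.90 × 70.2% = €463,672.33.
Total = €102,231.81 + €3,253.38 + €463,672.33 = €569,157.52.

€569,157.52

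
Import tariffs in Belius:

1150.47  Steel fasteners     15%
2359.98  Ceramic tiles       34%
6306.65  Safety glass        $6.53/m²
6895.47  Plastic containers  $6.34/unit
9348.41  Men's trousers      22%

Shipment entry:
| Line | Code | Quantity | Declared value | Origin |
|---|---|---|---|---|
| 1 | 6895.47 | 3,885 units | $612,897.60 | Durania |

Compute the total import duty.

Line 1 (6895.47, Durania, 3,885 units, $612,897.60):
Base rate for 6895.47 is $6.34/unit.
Duty = 3,885 × $6.34 = $24,630.90.

$24,630.90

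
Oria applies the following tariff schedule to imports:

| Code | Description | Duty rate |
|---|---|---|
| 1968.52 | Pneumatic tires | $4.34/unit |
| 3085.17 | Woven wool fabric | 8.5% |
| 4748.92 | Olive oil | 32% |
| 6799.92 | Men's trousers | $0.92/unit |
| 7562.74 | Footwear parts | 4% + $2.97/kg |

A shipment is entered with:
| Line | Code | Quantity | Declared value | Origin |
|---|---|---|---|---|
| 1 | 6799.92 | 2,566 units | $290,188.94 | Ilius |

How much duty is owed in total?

Line 1 (6799.92, Ilius, 2,566 units, $290,188.94):
Base rate for 6799.92 is $0.92/unit.
Duty = 2,566 × $0.92 = $2,360.72.

$2,360.72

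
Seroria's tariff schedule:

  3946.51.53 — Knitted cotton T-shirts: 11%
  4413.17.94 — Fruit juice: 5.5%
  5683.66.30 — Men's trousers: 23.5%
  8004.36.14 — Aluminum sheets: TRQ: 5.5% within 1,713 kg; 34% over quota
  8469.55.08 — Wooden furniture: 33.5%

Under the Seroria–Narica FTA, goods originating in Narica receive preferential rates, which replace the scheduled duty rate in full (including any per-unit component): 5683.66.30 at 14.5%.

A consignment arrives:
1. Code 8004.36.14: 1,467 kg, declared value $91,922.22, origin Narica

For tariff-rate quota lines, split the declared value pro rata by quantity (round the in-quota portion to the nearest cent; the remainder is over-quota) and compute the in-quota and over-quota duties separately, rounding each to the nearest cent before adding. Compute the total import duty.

Line 1 (8004.36.14, Narica, 1,467 kg, $91,922.22):
Code 8004.36.14 is under a tariff-rate quota (threshold 1,713 kg). Quantity 1,467 kg is within the quota, so the in-quota rate 5.5% applies to the full value.
Duty = $91,922.22 × 5.5% = $5,055.72.

$5,055.72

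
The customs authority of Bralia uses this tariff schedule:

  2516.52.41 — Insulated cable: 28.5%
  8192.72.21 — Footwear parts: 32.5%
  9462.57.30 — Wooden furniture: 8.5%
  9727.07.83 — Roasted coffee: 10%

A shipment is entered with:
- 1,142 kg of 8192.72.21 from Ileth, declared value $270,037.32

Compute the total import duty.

Line 1 (8192.72.21, Ileth, 1,142 kg, $270,037.32):
Base rate for 8192.72.21 is 32.5%.
Duty = $270,037.32 × 32.5% = $87,762.13.

$87,762.13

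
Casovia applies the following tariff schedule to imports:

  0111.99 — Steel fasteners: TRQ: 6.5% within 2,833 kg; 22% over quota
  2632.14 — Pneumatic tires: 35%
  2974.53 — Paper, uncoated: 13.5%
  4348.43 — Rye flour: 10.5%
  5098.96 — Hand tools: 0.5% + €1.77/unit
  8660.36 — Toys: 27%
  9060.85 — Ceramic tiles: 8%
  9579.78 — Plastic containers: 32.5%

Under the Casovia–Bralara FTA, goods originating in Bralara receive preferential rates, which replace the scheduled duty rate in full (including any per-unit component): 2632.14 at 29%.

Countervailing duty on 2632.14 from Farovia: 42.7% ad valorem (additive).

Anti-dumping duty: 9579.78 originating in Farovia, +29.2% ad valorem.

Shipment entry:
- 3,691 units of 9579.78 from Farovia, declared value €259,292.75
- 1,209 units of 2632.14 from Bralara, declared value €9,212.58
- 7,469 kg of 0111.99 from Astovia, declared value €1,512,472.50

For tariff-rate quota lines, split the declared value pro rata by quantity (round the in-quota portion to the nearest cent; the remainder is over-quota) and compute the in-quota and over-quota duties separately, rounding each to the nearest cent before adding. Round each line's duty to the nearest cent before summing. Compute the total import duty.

€406,478.44

Line 1 (9579.78, Farovia, 3,691 units, €259,292.75):
Base rate for 9579.78 is 32.5%.
Additional duty on 9579.78 from Farovia: +29.2%. Applied ad valorem rate: 32.5% + 29.2% = 61.7%.
Duty = €259,292.75 × 61.7% = €159,983.63.
Line 2 (2632.14, Bralara, 1,209 units, €9,212.58):
Base rate for 2632.14 is 35%.
Origin Bralara qualifies under the Casovia–Bralara agreement and 2632.14 is covered: preferential rate 29% applies instead.
The additional-duty order on 2632.14 targets Farovia, not Bralara; it does not apply.
Duty = €9,212.58 × 29% = €2,671.65.
Line 3 (0111.99, Astovia, 7,469 kg, €1,512,472.50):
Code 0111.99 is under a tariff-rate quota (threshold 2,833 kg). In-quota: 2,833 kg at 6.5%; over-quota: 4,636 kg at 22%.
Pro-rata value split: in-quota = €1,512,472.50 × 2,833/7,469 = €573,682.50; over-quota = €1,512,472.50 − €573,682.50 = €938,790.00.
In-quota duty = €573,682.50 × 6.5% = €37,289.36. Over-quota duty = €938,790.00 × 22% = €206,533.80.
Line duty = €37,289.36 + €206,533.80 = €243,823.16.
Total = €159,983.63 + €2,671.65 + €243,823.16 = €406,478.44.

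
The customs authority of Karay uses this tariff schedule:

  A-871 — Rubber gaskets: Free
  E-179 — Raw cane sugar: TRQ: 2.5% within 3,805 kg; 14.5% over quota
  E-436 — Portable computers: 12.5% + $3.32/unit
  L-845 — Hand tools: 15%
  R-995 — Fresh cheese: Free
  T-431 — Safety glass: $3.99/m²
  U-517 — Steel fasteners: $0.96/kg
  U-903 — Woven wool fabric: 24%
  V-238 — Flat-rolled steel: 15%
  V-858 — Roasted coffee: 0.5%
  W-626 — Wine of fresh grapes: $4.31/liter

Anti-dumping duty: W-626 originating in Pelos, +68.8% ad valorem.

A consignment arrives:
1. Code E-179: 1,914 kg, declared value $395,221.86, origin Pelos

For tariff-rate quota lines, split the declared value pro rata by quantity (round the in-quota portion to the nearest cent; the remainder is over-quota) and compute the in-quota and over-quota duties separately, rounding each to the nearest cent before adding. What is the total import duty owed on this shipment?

$9,880.55

Line 1 (E-179, Pelos, 1,914 kg, $395,221.86):
Code E-179 is under a tariff-rate quota (threshold 3,805 kg). Quantity 1,914 kg is within the quota, so the in-quota rate 2.5% applies to the full value.
Duty = $395,221.86 × 2.5% = $9,880.55.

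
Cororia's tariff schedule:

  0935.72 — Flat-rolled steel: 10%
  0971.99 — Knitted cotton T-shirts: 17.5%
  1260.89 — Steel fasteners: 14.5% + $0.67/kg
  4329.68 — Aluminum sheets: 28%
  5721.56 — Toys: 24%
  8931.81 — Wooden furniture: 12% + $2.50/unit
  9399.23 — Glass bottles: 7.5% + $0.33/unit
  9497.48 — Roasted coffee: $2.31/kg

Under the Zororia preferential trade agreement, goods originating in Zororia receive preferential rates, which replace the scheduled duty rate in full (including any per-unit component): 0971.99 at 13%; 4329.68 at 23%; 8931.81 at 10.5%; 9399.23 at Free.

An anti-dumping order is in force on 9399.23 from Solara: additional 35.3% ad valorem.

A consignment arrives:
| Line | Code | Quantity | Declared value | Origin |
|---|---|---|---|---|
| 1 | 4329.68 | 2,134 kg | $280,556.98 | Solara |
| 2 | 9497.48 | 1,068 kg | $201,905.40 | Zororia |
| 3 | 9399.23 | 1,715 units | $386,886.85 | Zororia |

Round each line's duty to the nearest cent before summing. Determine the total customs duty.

$81,023.03

Line 1 (4329.68, Solara, 2,134 kg, $280,556.98):
Base rate for 4329.68 is 28%.
4329.68 has an FTA preferential rate, but origin Solara is not Zororia; base rate stands.
Duty = $280,556.98 × 28% = $78,555.95.
Line 2 (9497.48, Zororia, 1,068 kg, $201,905.40):
Base rate for 9497.48 is $2.31/kg.
Origin Zororia is the FTA partner but 9497.48 is not on the preference list; base rate stands.
Duty = 1,068 × $2.31 = $2,467.08.
Line 3 (9399.23, Zororia, 1,715 units, $386,886.85):
Base rate for 9399.23 is 7.5% + $0.33/unit.
Origin Zororia qualifies under the Cororia–Zororia agreement and 9399.23 is covered: preferential rate Free applies instead.
The additional-duty order on 9399.23 targets Solara, not Zororia; it does not apply.
Duty = $386,886.85 × 0% = $0.00.
Total = $78,555.95 + $2,467.08 + $0.00 = $81,023.03.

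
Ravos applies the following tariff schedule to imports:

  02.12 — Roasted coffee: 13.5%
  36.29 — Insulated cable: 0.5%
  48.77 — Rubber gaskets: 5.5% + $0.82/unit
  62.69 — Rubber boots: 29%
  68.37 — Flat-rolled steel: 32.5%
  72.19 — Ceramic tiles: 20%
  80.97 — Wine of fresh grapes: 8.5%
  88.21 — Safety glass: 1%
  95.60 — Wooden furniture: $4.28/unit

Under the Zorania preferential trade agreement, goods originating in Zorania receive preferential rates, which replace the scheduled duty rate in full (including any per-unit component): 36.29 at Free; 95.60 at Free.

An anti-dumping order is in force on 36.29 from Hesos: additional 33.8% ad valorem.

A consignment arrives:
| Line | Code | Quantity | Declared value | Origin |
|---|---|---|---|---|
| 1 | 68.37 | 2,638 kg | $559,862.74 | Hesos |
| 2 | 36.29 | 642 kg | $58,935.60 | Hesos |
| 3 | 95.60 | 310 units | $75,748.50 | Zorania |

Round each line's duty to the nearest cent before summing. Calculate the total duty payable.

Line 1 (68.37, Hesos, 2,638 kg, $559,862.74):
Base rate for 68.37 is 32.5%.
Duty = $559,862.74 × 32.5% = $181,955.39.
Line 2 (36.29, Hesos, 642 kg, $58,935.60):
Base rate for 36.29 is 0.5%.
36.29 has an FTA preferential rate, but origin Hesos is not Zorania; base rate stands.
Additional duty on 36.29 from Hesos: +33.8%. Applied ad valorem rate: 0.5% + 33.8% = 34.3%.
Duty = $58,935.60 × 34.3% = $20,214.91.
Line 3 (95.60, Zorania, 310 units, $75,748.50):
Base rate for 95.60 is $4.28/unit.
Origin Zorania qualifies under the Ravos–Zorania agreement and 95.60 is covered: preferential rate Free applies instead.
Duty = $75,748.50 × 0% = $0.00.
Total = $181,955.39 + $20,214.91 + $0.00 = $202,170.30.

$202,170.30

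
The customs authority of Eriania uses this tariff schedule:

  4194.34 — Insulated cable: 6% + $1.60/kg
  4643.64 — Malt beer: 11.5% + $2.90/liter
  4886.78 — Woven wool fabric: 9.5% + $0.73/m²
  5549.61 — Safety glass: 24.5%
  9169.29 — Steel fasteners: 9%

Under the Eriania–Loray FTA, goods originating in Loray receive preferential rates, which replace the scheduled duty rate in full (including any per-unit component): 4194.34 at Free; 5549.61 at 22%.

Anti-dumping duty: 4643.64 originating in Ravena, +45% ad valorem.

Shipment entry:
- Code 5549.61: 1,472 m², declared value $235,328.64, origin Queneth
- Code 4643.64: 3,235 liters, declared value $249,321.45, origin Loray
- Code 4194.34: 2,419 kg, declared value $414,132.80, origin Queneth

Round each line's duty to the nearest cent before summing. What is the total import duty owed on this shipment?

$124,427.36

Line 1 (5549.61, Queneth, 1,472 m², $235,328.64):
Base rate for 5549.61 is 24.5%.
5549.61 has an FTA preferential rate, but origin Queneth is not Loray; base rate stands.
Duty = $235,328.64 × 24.5% = $57,655.52.
Line 2 (4643.64, Loray, 3,235 liters, $249,321.45):
Base rate for 4643.64 is 11.5% + $2.90/liter.
Origin Loray is the FTA partner but 4643.64 is not on the preference list; base rate stands.
The additional-duty order on 4643.64 targets Ravena, not Loray; it does not apply.
Duty = $249,321.45 × 11.5% + 3,235 × $2.90 = $38,053.47.
Line 3 (4194.34, Queneth, 2,419 kg, $414,132.80):
Base rate for 4194.34 is 6% + $1.60/kg.
4194.34 has an FTA preferential rate, but origin Queneth is not Loray; base rate stands.
Duty = $414,132.80 × 6% + 2,419 × $1.60 = $28,718.37.
Total = $57,655.52 + $38,053.47 + $28,718.37 = $124,427.36.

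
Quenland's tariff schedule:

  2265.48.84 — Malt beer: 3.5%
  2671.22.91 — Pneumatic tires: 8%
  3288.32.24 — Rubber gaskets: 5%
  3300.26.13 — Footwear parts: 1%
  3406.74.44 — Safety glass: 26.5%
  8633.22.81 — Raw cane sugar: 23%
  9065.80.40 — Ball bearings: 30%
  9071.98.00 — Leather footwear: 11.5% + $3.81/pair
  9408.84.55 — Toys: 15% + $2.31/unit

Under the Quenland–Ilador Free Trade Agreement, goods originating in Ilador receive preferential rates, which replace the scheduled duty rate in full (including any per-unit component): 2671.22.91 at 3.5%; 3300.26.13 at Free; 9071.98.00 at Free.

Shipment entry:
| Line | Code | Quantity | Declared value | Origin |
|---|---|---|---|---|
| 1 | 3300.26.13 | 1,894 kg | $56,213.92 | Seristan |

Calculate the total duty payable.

$562.14

Line 1 (3300.26.13, Seristan, 1,894 kg, $56,213.92):
Base rate for 3300.26.13 is 1%.
3300.26.13 has an FTA preferential rate, but origin Seristan is not Ilador; base rate stands.
Duty = $56,213.92 × 1% = $562.14.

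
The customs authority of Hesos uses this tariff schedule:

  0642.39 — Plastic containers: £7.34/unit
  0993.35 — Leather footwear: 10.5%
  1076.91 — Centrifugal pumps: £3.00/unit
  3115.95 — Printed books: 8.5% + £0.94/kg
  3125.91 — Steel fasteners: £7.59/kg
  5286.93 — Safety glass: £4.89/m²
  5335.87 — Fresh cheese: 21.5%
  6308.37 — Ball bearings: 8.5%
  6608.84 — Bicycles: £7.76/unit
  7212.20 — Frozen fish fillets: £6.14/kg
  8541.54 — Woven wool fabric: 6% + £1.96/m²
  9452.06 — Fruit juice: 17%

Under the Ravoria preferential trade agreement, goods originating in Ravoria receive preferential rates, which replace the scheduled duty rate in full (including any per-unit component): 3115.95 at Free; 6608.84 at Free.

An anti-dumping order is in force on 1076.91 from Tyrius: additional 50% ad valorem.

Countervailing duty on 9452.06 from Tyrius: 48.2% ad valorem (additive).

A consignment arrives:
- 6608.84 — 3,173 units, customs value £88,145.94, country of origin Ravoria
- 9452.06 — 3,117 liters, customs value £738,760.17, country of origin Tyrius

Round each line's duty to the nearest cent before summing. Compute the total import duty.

Line 1 (6608.84, Ravoria, 3,173 units, £88,145.94):
Base rate for 6608.84 is £7.76/unit.
Origin Ravoria qualifies under the Hesos–Ravoria agreement and 6608.84 is covered: preferential rate Free applies instead.
Duty = £88,145.94 × 0% = £0.00.
Line 2 (9452.06, Tyrius, 3,117 liters, £738,760.17):
Base rate for 9452.06 is 17%.
Additional duty on 9452.06 from Tyrius: +48.2%. Applied ad valorem rate: 17% + 48.2% = 65.2%.
Duty = £738,760.17 × 65.2% = £481,671.63.
Total = £0.00 + £481,671.63 = £481,671.63.

£481,671.63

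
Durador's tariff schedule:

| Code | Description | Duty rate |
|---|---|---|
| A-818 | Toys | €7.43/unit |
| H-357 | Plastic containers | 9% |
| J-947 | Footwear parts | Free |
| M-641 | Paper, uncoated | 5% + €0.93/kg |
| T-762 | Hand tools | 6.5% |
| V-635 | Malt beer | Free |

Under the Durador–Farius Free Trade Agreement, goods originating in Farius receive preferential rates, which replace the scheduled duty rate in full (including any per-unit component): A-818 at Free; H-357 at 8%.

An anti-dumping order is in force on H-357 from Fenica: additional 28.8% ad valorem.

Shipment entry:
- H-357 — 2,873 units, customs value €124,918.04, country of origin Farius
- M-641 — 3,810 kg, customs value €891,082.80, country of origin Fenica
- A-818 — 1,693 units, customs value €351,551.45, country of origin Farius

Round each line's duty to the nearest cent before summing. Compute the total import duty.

Line 1 (H-357, Farius, 2,873 units, €124,918.04):
Base rate for H-357 is 9%.
Origin Farius qualifies under the Durador–Farius agreement and H-357 is covered: preferential rate 8% applies instead.
The additional-duty order on H-357 targets Fenica, not Farius; it does not apply.
Duty = €124,918.04 × 8% = €9,993.44.
Line 2 (M-641, Fenica, 3,810 kg, €891,082.80):
Base rate for M-641 is 5% + €0.93/kg.
Duty = €891,082.80 × 5% + 3,810 × €0.93 = €48,097.44.
Line 3 (A-818, Farius, 1,693 units, €351,551.45):
Base rate for A-818 is €7.43/unit.
Origin Farius qualifies under the Durador–Farius agreement and A-818 is covered: preferential rate Free applies instead.
Duty = €351,551.45 × 0% = €0.00.
Total = €9,993.44 + €48,097.44 + €0.00 = €58,090.88.

€58,090.88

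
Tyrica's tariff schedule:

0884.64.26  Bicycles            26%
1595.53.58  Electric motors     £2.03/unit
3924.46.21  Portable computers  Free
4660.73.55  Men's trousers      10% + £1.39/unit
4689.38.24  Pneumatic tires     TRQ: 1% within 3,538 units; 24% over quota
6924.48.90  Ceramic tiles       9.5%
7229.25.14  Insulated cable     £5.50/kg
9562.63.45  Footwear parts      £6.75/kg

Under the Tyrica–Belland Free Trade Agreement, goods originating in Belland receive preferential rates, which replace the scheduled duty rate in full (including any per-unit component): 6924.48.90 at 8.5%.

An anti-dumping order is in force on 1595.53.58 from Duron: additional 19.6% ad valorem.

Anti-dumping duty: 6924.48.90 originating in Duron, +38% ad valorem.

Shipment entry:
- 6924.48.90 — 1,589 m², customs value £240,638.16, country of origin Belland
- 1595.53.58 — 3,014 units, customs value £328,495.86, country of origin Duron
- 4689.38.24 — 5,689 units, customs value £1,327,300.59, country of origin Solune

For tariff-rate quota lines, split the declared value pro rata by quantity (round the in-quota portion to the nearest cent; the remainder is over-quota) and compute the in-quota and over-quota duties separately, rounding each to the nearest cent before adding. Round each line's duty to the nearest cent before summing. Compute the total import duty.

Line 1 (6924.48.90, Belland, 1,589 m², £240,638.16):
Base rate for 6924.48.90 is 9.5%.
Origin Belland qualifies under the Tyrica–Belland agreement and 6924.48.90 is covered: preferential rate 8.5% applies instead.
The additional-duty order on 6924.48.90 targets Duron, not Belland; it does not apply.
Duty = £240,638.16 × 8.5% = £20,454.24.
Line 2 (1595.53.58, Duron, 3,014 units, £328,495.86):
Base rate for 1595.53.58 is £2.03/unit.
Additional duty on 1595.53.58 from Duron: +19.6% ad valorem. Applied ad valorem rate = 19.6%.
Duty = £328,495.86 × 19.6% + 3,014 × £2.03 = £70,503.61.
Line 3 (4689.38.24, Solune, 5,689 units, £1,327,300.59):
Code 4689.38.24 is under a tariff-rate quota (threshold 3,538 units). In-quota: 3,538 units at 1%; over-quota: 2,151 units at 24%.
Pro-rata value split: in-quota = £1,327,300.59 × 3,538/5,689 = £825,450.78; over-quota = £1,327,300.59 − £825,450.78 = £501,849.81.
In-quota duty = £825,450.78 × 1% = £8,254.51. Over-quota duty = £501,849.81 × 24% = £120,443.95.
Line duty = £8,254.51 + £120,443.95 = £128,698.46.
Total = £20,454.24 + £70,503.61 + £128,698.46 = £219,656.31.

£219,656.31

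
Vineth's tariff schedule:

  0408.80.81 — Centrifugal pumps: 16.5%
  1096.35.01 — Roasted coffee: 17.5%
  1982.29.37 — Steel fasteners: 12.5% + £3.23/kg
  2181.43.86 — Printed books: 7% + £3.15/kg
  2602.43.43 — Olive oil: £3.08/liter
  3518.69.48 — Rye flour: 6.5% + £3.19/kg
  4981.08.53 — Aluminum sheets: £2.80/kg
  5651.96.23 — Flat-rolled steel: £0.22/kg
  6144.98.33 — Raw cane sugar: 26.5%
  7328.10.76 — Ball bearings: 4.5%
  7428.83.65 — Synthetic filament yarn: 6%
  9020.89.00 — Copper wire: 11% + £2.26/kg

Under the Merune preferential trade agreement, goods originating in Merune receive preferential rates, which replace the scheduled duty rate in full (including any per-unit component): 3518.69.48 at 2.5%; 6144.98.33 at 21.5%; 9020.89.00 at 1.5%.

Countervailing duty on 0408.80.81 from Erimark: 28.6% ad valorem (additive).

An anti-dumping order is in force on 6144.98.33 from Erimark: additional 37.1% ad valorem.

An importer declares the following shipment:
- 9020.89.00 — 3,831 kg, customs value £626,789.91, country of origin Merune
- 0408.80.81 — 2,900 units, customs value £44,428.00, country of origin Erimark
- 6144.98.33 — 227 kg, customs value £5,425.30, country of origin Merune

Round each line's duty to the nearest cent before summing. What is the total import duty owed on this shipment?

£30,605.32

Line 1 (9020.89.00, Merune, 3,831 kg, £626,789.91):
Base rate for 9020.89.00 is 11% + £2.26/kg.
Origin Merune qualifies under the Vineth–Merune agreement and 9020.89.00 is covered: preferential rate 1.5% applies instead.
Duty = £626,789.91 × 1.5% = £9,401.85.
Line 2 (0408.80.81, Erimark, 2,900 units, £44,428.00):
Base rate for 0408.80.81 is 16.5%.
Additional duty on 0408.80.81 from Erimark: +28.6%. Applied ad valorem rate: 16.5% + 28.6% = 45.1%.
Duty = £44,428.00 × 45.1% = £20,037.03.
Line 3 (6144.98.33, Merune, 227 kg, £5,425.30):
Base rate for 6144.98.33 is 26.5%.
Origin Merune qualifies under the Vineth–Merune agreement and 6144.98.33 is covered: preferential rate 21.5% applies instead.
The additional-duty order on 6144.98.33 targets Erimark, not Merune; it does not apply.
Duty = £5,425.30 × 21.5% = £1,166.44.
Total = £9,401.85 + £20,037.03 + £1,166.44 = £30,605.32.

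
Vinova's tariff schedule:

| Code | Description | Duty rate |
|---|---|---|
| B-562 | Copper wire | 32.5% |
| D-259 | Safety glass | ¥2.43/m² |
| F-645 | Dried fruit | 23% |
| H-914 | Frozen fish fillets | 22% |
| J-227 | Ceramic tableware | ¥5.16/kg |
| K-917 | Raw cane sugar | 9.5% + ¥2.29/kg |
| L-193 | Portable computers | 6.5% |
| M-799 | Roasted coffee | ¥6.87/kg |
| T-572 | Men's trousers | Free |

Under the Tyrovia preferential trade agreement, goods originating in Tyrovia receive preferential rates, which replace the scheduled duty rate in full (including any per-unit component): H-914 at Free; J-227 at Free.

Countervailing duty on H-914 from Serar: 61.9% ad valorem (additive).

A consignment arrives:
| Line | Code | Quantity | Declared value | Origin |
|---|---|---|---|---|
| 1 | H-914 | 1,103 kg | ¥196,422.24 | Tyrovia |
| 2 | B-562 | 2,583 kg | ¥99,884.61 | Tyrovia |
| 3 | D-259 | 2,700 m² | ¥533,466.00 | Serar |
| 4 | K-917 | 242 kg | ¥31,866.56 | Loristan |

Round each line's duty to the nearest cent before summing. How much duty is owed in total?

Line 1 (H-914, Tyrovia, 1,103 kg, ¥196,422.24):
Base rate for H-914 is 22%.
Origin Tyrovia qualifies under the Vinova–Tyrovia agreement and H-914 is covered: preferential rate Free applies instead.
The additional-duty order on H-914 targets Serar, not Tyrovia; it does not apply.
Duty = ¥196,422.24 × 0% = ¥0.00.
Line 2 (B-562, Tyrovia, 2,583 kg, ¥99,884.61):
Base rate for B-562 is 32.5%.
Origin Tyrovia is the FTA partner but B-562 is not on the preference list; base rate stands.
Duty = ¥99,884.61 × 32.5% = ¥32,462.50.
Line 3 (D-259, Serar, 2,700 m², ¥533,466.00):
Base rate for D-259 is ¥2.43/m².
Duty = 2,700 × ¥2.43 = ¥6,561.00.
Line 4 (K-917, Loristan, 242 kg, ¥31,866.56):
Base rate for K-917 is 9.5% + ¥2.29/kg.
Duty = ¥31,866.56 × 9.5% + 242 × ¥2.29 = ¥3,581.50.
Total = ¥0.00 + ¥32,462.50 + ¥6,561.00 + ¥3,581.50 = ¥42,605.00.

¥42,605.00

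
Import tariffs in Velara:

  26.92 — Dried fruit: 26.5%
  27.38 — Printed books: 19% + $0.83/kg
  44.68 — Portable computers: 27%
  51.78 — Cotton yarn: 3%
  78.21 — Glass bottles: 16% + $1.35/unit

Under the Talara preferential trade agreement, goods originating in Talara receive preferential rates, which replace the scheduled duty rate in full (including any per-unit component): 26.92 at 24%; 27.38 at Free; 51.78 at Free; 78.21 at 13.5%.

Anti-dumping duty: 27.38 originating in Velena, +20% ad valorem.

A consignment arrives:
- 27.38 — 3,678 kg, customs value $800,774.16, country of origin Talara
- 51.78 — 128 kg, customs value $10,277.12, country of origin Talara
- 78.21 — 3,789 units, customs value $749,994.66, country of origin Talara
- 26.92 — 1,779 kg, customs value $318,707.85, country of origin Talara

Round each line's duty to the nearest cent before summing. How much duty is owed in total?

Line 1 (27.38, Talara, 3,678 kg, $800,774.16):
Base rate for 27.38 is 19% + $0.83/kg.
Origin Talara qualifies under the Velara–Talara agreement and 27.38 is covered: preferential rate Free applies instead.
The additional-duty order on 27.38 targets Velena, not Talara; it does not apply.
Duty = $800,774.16 × 0% = $0.00.
Line 2 (51.78, Talara, 128 kg, $10,277.12):
Base rate for 51.78 is 3%.
Origin Talara qualifies under the Velara–Talara agreement and 51.78 is covered: preferential rate Free applies instead.
Duty = $10,277.12 × 0% = $0.00.
Line 3 (78.21, Talara, 3,789 units, $749,994.66):
Base rate for 78.21 is 16% + $1.35/unit.
Origin Talara qualifies under the Velara–Talara agreement and 78.21 is covered: preferential rate 13.5% applies instead.
Duty = $749,994.66 × 13.5% = $101,249.28.
Line 4 (26.92, Talara, 1,779 kg, $318,707.85):
Base rate for 26.92 is 26.5%.
Origin Talara qualifies under the Velara–Talara agreement and 26.92 is covered: preferential rate 24% applies instead.
Duty = $318,707.85 × 24% = $76,489.88.
Total = $0.00 + $0.00 + $101,249.28 + $76,489.88 = $177,739.16.

$177,739.16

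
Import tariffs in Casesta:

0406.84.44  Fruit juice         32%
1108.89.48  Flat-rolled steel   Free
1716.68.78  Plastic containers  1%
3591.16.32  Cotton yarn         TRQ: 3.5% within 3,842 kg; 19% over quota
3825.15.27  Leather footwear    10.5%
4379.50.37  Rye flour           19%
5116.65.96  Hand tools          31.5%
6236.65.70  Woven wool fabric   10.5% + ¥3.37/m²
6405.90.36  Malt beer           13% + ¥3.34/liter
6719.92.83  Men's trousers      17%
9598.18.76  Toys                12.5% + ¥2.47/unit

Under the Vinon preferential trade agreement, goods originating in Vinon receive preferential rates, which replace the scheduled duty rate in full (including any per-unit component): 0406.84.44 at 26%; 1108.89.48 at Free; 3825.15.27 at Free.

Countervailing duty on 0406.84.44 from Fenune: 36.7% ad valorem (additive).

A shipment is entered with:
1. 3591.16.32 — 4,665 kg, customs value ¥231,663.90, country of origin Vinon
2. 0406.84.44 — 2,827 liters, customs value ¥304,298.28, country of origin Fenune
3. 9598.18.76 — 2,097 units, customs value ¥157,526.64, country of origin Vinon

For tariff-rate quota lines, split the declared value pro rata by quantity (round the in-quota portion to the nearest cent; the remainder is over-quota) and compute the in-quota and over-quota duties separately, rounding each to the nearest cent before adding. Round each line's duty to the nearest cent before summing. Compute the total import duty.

Line 1 (3591.16.32, Vinon, 4,665 kg, ¥231,663.90):
Code 3591.16.32 is under a tariff-rate quota (threshold 3,842 kg). In-quota: 3,842 kg at 3.5%; over-quota: 823 kg at 19%.
Pro-rata value split: in-quota = ¥231,663.90 × 3,842/4,665 = ¥190,793.72; over-quota = ¥231,663.90 − ¥190,793.72 = ¥40,870.18.
In-quota duty = ¥190,793.72 × 3.5% = ¥6,677.78. Over-quota duty = ¥40,870.18 × 19% = ¥7,765.33.
Line duty = ¥6,677.78 + ¥7,765.33 = ¥14,443.11.
Line 2 (0406.84.44, Fenune, 2,827 liters, ¥304,298.28):
Base rate for 0406.84.44 is 32%.
0406.84.44 has an FTA preferential rate, but origin Fenune is not Vinon; base rate stands.
Additional duty on 0406.84.44 from Fenune: +36.7%. Applied ad valorem rate: 32% + 36.7% = 68.7%.
Duty = ¥304,298.28 × 68.7% = ¥209,052.92.
Line 3 (9598.18.76, Vinon, 2,097 units, ¥157,526.64):
Base rate for 9598.18.76 is 12.5% + ¥2.47/unit.
Origin Vinon is the FTA partner but 9598.18.76 is not on the preference list; base rate stands.
Duty = ¥157,526.64 × 12.5% + 2,097 × ¥2.47 = ¥24,870.42.
Total = ¥14,443.11 + ¥209,052.92 + ¥24,870.42 = ¥248,366.45.

¥248,366.45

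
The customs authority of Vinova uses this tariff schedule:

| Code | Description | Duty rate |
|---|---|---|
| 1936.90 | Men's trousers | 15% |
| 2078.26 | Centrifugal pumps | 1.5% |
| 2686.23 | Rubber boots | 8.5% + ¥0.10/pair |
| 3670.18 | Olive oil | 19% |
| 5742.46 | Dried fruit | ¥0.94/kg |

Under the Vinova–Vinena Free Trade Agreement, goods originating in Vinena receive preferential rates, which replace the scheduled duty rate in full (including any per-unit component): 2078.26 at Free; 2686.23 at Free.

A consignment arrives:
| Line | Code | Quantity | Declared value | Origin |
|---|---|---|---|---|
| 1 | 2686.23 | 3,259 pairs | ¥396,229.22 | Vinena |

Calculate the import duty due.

¥0.00

Line 1 (2686.23, Vinena, 3,259 pairs, ¥396,229.22):
Base rate for 2686.23 is 8.5% + ¥0.10/pair.
Origin Vinena qualifies under the Vinova–Vinena agreement and 2686.23 is covered: preferential rate Free applies instead.
Duty = ¥396,229.22 × 0% = ¥0.00.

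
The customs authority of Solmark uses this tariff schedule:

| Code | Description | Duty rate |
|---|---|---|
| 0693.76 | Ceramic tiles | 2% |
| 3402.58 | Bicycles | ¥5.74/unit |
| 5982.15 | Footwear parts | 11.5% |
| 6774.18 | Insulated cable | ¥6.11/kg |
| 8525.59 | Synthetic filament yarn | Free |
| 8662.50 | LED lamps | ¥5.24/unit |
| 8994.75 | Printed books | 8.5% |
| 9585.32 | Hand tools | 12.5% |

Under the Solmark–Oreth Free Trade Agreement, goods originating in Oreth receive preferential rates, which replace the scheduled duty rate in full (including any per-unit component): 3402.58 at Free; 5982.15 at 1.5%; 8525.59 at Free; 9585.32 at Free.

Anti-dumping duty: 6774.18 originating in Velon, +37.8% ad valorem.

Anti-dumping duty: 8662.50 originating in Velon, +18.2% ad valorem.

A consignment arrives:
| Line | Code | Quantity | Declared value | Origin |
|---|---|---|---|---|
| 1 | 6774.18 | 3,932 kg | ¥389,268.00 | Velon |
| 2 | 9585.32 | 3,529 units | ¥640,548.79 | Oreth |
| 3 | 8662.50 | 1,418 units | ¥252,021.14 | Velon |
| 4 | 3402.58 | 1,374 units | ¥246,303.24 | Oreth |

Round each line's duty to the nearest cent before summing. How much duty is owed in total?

Line 1 (6774.18, Velon, 3,932 kg, ¥389,268.00):
Base rate for 6774.18 is ¥6.11/kg.
Additional duty on 6774.18 from Velon: +37.8% ad valorem. Applied ad valorem rate = 37.8%.
Duty = ¥389,268.00 × 37.8% + 3,932 × ¥6.11 = ¥171,167.82.
Line 2 (9585.32, Oreth, 3,529 units, ¥640,548.79):
Base rate for 9585.32 is 12.5%.
Origin Oreth qualifies under the Solmark–Oreth agreement and 9585.32 is covered: preferential rate Free applies instead.
Duty = ¥640,548.79 × 0% = ¥0.00.
Line 3 (8662.50, Velon, 1,418 units, ¥252,021.14):
Base rate for 8662.50 is ¥5.24/unit.
Additional duty on 8662.50 from Velon: +18.2% ad valorem. Applied ad valorem rate = 18.2%.
Duty = ¥252,021.14 × 18.2% + 1,418 × ¥5.24 = ¥53,298.17.
Line 4 (3402.58, Oreth, 1,374 units, ¥246,303.24):
Base rate for 3402.58 is ¥5.74/unit.
Origin Oreth qualifies under the Solmark–Oreth agreement and 3402.58 is covered: preferential rate Free applies instead.
Duty = ¥246,303.24 × 0% = ¥0.00.
Total = ¥171,167.82 + ¥0.00 + ¥53,298.17 + ¥0.00 = ¥224,465.99.

¥224,465.99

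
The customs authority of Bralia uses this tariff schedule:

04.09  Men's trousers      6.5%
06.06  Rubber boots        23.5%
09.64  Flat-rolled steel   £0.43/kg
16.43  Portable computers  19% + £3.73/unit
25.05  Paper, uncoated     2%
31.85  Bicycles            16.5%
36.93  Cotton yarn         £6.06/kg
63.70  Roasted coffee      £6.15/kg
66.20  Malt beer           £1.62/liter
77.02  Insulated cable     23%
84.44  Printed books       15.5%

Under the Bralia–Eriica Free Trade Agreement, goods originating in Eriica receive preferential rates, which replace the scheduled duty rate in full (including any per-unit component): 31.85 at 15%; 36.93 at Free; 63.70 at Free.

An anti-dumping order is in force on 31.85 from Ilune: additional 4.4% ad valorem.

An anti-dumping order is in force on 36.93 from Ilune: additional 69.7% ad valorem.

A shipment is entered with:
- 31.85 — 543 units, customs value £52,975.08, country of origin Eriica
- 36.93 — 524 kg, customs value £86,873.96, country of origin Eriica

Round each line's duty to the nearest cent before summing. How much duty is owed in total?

Line 1 (31.85, Eriica, 543 units, £52,975.08):
Base rate for 31.85 is 16.5%.
Origin Eriica qualifies under the Bralia–Eriica agreement and 31.85 is covered: preferential rate 15% applies instead.
The additional-duty order on 31.85 targets Ilune, not Eriica; it does not apply.
Duty = £52,975.08 × 15% = £7,946.26.
Line 2 (36.93, Eriica, 524 kg, £86,873.96):
Base rate for 36.93 is £6.06/kg.
Origin Eriica qualifies under the Bralia–Eriica agreement and 36.93 is covered: preferential rate Free applies instead.
The additional-duty order on 36.93 targets Ilune, not Eriica; it does not apply.
Duty = £86,873.96 × 0% = £0.00.
Total = £7,946.26 + £0.00 = £7,946.26.

£7,946.26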